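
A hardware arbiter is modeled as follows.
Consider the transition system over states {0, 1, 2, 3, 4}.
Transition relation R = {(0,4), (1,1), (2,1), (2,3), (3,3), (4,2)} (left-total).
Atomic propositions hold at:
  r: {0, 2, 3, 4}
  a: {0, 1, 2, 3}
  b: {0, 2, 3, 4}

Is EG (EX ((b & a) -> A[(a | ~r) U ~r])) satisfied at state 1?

Yes

Sat(b & a) = {0, 2, 3}
Sat(~r) = {1}
Sat(a | ~r) = {0, 1, 2, 3}
A[(a | ~r) U ~r]: least fixpoint, start Z0 = Sat(~r) = {1}, add states in Sat(a | ~r) with every successor in Z. Already a fixed point.
Sat(A[(a | ~r) U ~r]) = {1}
Sat((b & a) -> A[(a | ~r) U ~r]) = {1, 4}
Sat(EX ((b & a) -> A[(a | ~r) U ~r])) = {s : some successor in {1, 4}} = {0, 1, 2}
EG (EX ((b & a) -> A[(a | ~r) U ~r])): greatest fixpoint, start Z0 = {0, 1, 2}, keep only states in Sat with some successor in Z. Z1 = {1, 2}; fixed.
Sat(EG (EX ((b & a) -> A[(a | ~r) U ~r]))) = {1, 2}
1 ∈ Sat(EG (EX ((b & a) -> A[(a | ~r) U ~r]))) = {1, 2}, so the formula holds at 1.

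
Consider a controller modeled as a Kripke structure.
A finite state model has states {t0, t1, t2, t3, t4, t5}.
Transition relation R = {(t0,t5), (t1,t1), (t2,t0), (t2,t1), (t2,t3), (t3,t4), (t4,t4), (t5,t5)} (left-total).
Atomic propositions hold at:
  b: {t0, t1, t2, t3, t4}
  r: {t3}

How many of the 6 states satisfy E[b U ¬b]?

Sat(¬b) = {t5}
E[b U ¬b]: least fixpoint, start Z0 = Sat(¬b) = {t5}, add states in Sat(b) with some successor in Z. Z1 = {t0, t5}; Z2 = {t0, t2, t5}; fixed.
Sat(E[b U ¬b]) = {t0, t2, t5}
|Sat(E[b U ¬b])| = |{t0, t2, t5}| = 3.

3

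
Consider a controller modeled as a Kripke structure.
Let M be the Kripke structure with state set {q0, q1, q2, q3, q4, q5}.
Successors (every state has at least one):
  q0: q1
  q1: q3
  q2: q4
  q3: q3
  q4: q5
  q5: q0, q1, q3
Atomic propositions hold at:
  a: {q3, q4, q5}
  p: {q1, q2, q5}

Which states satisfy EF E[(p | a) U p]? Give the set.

{q0, q1, q2, q4, q5}

Sat(p | a) = {q1, q2, q3, q4, q5}
E[(p | a) U p]: least fixpoint, start Z0 = Sat(p) = {q1, q2, q5}, add states in Sat(p | a) with some successor in Z. Z1 = {q1, q2, q4, q5}; fixed.
Sat(E[(p | a) U p]) = {q1, q2, q4, q5}
EF E[(p | a) U p]: least fixpoint, start Z0 = {q1, q2, q4, q5}, add states with some successor in Z. Z1 = {q0, q1, q2, q4, q5}; fixed.
Sat(EF E[(p | a) U p]) = {q0, q1, q2, q4, q5}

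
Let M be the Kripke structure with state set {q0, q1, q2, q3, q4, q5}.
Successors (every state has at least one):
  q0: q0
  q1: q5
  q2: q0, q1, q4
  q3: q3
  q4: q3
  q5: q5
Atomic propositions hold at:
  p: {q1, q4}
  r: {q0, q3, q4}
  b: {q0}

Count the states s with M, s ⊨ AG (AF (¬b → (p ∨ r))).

Sat(¬b) = {q1, q2, q3, q4, q5}
Sat(p ∨ r) = {q0, q1, q3, q4}
Sat(¬b → (p ∨ r)) = {q0, q1, q3, q4}
AF (¬b → (p ∨ r)): least fixpoint, start Z0 = {q0, q1, q3, q4}, add states with every successor in Z. Z1 = {q0, q1, q2, q3, q4}; fixed.
Sat(AF (¬b → (p ∨ r))) = {q0, q1, q2, q3, q4}
AG (AF (¬b → (p ∨ r))): greatest fixpoint, start Z0 = {q0, q1, q2, q3, q4}, keep only states in Sat with every successor in Z. Z1 = {q0, q2, q3, q4}; Z2 = {q0, q3, q4}; fixed.
Sat(AG (AF (¬b → (p ∨ r)))) = {q0, q3, q4}
|Sat(AG (AF (¬b → (p ∨ r))))| = |{q0, q3, q4}| = 3.

3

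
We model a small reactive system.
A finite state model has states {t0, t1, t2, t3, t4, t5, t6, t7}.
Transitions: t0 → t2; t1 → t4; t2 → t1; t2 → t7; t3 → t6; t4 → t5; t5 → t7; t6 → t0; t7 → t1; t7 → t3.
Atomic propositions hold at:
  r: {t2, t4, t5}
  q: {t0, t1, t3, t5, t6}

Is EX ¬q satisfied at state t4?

No

Sat(¬q) = {t2, t4, t7}
Sat(EX ¬q) = {s : some successor in {t2, t4, t7}} = {t0, t1, t2, t5}
t4 ∉ Sat(EX ¬q) = {t0, t1, t2, t5}, so the formula does not hold at t4.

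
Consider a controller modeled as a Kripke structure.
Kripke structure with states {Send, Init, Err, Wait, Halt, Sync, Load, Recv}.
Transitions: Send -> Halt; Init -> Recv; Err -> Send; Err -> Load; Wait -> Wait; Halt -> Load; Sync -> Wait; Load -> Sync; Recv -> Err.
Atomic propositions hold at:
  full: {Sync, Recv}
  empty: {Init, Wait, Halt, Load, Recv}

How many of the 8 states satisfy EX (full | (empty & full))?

2

Sat(empty & full) = {Recv}
Sat(full | (empty & full)) = {Sync, Recv}
Sat(EX (full | (empty & full))) = {s : some successor in {Sync, Recv}} = {Init, Load}
|Sat(EX (full | (empty & full)))| = |{Init, Load}| = 2.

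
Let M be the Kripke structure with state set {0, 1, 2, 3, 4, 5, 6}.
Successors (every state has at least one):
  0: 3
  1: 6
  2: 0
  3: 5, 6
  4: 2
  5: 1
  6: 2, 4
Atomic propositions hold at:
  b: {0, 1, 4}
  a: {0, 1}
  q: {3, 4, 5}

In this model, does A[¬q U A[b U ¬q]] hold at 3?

No

Sat(¬q) = {0, 1, 2, 6}
A[b U ¬q]: least fixpoint, start Z0 = Sat(¬q) = {0, 1, 2, 6}, add states in Sat(b) with every successor in Z. Z1 = {0, 1, 2, 4, 6}; fixed.
Sat(A[b U ¬q]) = {0, 1, 2, 4, 6}
A[¬q U A[b U ¬q]]: least fixpoint, start Z0 = Sat(A[b U ¬q]) = {0, 1, 2, 4, 6}, add states in Sat(¬q) with every successor in Z. Already a fixed point.
Sat(A[¬q U A[b U ¬q]]) = {0, 1, 2, 4, 6}
3 ∉ Sat(A[¬q U A[b U ¬q]]) = {0, 1, 2, 4, 6}, so the formula does not hold at 3.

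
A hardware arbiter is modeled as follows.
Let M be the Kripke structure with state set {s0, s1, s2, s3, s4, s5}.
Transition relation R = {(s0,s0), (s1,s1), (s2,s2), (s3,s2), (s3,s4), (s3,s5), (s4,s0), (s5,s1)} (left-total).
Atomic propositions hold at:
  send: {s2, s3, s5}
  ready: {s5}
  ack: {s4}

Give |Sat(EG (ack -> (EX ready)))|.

Sat(EX ready) = {s : some successor in {s5}} = {s3}
Sat(ack -> (EX ready)) = {s0, s1, s2, s3, s5}
EG (ack -> (EX ready)): greatest fixpoint, start Z0 = {s0, s1, s2, s3, s5}, keep only states in Sat with some successor in Z. Already a fixed point.
Sat(EG (ack -> (EX ready))) = {s0, s1, s2, s3, s5}
|Sat(EG (ack -> (EX ready)))| = |{s0, s1, s2, s3, s5}| = 5.

5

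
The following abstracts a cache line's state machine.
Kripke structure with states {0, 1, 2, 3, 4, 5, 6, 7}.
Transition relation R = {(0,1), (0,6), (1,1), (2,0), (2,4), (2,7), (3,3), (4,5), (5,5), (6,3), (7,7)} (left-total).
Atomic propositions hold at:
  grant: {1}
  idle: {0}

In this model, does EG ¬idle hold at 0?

Sat(¬idle) = {1, 2, 3, 4, 5, 6, 7}
EG ¬idle: greatest fixpoint, start Z0 = {1, 2, 3, 4, 5, 6, 7}, keep only states in Sat with some successor in Z. Already a fixed point.
Sat(EG ¬idle) = {1, 2, 3, 4, 5, 6, 7}
0 ∉ Sat(EG ¬idle) = {1, 2, 3, 4, 5, 6, 7}, so the formula does not hold at 0.

No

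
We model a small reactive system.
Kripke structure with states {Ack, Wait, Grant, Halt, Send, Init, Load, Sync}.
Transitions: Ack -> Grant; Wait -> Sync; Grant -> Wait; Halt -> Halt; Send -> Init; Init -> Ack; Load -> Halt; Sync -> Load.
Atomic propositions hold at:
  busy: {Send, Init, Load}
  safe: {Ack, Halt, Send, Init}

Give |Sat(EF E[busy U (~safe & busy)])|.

7

Sat(~safe) = {Wait, Grant, Load, Sync}
Sat(~safe & busy) = {Load}
E[busy U (~safe & busy)]: least fixpoint, start Z0 = Sat((~safe & busy)) = {Load}, add states in Sat(busy) with some successor in Z. Already a fixed point.
Sat(E[busy U (~safe & busy)]) = {Load}
EF E[busy U (~safe & busy)]: least fixpoint, start Z0 = {Load}, add states with some successor in Z. Z1 = {Load, Sync}; Z2 = {Wait, Load, Sync}; Z3 = {Wait, Grant, Load, Sync}; Z4 = {Ack, Wait, Grant, Load, Sync}; Z5 = {Ack, Wait, Grant, Init, Load, Sync}; Z6 = {Ack, Wait, Grant, Send, Init, Load, Sync}; fixed.
Sat(EF E[busy U (~safe & busy)]) = {Ack, Wait, Grant, Send, Init, Load, Sync}
|Sat(EF E[busy U (~safe & busy)])| = |{Ack, Wait, Grant, Send, Init, Load, Sync}| = 7.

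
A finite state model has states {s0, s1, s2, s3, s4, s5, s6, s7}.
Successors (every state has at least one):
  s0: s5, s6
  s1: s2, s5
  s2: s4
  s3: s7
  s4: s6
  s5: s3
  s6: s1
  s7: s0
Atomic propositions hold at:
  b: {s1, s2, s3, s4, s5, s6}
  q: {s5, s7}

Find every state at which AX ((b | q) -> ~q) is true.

{s2, s4, s5, s6, s7}

Sat(b | q) = {s1, s2, s3, s4, s5, s6, s7}
Sat(~q) = {s0, s1, s2, s3, s4, s6}
Sat((b | q) -> ~q) = {s0, s1, s2, s3, s4, s6}
Sat(AX ((b | q) -> ~q)) = {s : every successor in {s0, s1, s2, s3, s4, s6}} = {s2, s4, s5, s6, s7}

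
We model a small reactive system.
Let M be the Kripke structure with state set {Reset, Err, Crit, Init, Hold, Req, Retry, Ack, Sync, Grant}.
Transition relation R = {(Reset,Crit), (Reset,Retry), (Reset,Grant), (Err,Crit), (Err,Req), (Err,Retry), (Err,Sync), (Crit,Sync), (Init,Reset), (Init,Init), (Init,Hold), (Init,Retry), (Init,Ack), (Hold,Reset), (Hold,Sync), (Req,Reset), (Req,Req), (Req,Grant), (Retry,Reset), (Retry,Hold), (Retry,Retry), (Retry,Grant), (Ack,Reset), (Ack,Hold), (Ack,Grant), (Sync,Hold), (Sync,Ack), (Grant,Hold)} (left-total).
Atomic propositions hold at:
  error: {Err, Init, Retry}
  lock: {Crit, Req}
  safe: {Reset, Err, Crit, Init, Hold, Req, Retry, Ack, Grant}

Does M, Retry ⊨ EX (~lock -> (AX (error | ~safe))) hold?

No

Sat(~lock) = {Reset, Err, Init, Hold, Retry, Ack, Sync, Grant}
Sat(~safe) = {Sync}
Sat(error | ~safe) = {Err, Init, Retry, Sync}
Sat(AX (error | ~safe)) = {s : every successor in {Err, Init, Retry, Sync}} = {Crit}
Sat(~lock -> (AX (error | ~safe))) = {Crit, Req}
Sat(EX (~lock -> (AX (error | ~safe)))) = {s : some successor in {Crit, Req}} = {Reset, Err, Req}
Retry ∉ Sat(EX (~lock -> (AX (error | ~safe)))) = {Reset, Err, Req}, so the formula does not hold at Retry.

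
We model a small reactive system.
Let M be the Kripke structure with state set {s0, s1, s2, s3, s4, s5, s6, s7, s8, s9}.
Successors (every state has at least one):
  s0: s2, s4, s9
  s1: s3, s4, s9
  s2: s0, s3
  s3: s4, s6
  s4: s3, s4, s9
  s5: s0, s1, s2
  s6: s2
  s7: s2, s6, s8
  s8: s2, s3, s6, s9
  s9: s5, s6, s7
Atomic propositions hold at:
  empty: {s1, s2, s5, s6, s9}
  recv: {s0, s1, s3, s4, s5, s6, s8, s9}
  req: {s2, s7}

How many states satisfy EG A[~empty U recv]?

7

Sat(~empty) = {s0, s3, s4, s7, s8}
A[~empty U recv]: least fixpoint, start Z0 = Sat(recv) = {s0, s1, s3, s4, s5, s6, s8, s9}, add states in Sat(~empty) with every successor in Z. Already a fixed point.
Sat(A[~empty U recv]) = {s0, s1, s3, s4, s5, s6, s8, s9}
EG A[~empty U recv]: greatest fixpoint, start Z0 = {s0, s1, s3, s4, s5, s6, s8, s9}, keep only states in Sat with some successor in Z. Z1 = {s0, s1, s3, s4, s5, s8, s9}; fixed.
Sat(EG A[~empty U recv]) = {s0, s1, s3, s4, s5, s8, s9}
|Sat(EG A[~empty U recv])| = |{s0, s1, s3, s4, s5, s8, s9}| = 7.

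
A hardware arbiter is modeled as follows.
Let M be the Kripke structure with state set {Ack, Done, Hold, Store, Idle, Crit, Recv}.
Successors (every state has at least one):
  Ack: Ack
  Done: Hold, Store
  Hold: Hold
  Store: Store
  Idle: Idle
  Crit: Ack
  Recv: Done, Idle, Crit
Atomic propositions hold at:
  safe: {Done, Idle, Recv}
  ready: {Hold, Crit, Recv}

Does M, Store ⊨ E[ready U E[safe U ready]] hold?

No

E[safe U ready]: least fixpoint, start Z0 = Sat(ready) = {Hold, Crit, Recv}, add states in Sat(safe) with some successor in Z. Z1 = {Done, Hold, Crit, Recv}; fixed.
Sat(E[safe U ready]) = {Done, Hold, Crit, Recv}
E[ready U E[safe U ready]]: least fixpoint, start Z0 = Sat(E[safe U ready]) = {Done, Hold, Crit, Recv}, add states in Sat(ready) with some successor in Z. Already a fixed point.
Sat(E[ready U E[safe U ready]]) = {Done, Hold, Crit, Recv}
Store ∉ Sat(E[ready U E[safe U ready]]) = {Done, Hold, Crit, Recv}, so the formula does not hold at Store.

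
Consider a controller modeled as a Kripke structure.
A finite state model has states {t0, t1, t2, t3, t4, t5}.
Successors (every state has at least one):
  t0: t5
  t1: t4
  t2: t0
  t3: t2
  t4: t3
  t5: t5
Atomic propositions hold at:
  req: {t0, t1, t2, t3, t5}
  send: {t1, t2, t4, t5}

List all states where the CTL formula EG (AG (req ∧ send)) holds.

{t5}

Sat(req ∧ send) = {t1, t2, t5}
AG (req ∧ send): greatest fixpoint, start Z0 = {t1, t2, t5}, keep only states in Sat with every successor in Z. Z1 = {t5}; fixed.
Sat(AG (req ∧ send)) = {t5}
EG (AG (req ∧ send)): greatest fixpoint, start Z0 = {t5}, keep only states in Sat with some successor in Z. Already a fixed point.
Sat(EG (AG (req ∧ send))) = {t5}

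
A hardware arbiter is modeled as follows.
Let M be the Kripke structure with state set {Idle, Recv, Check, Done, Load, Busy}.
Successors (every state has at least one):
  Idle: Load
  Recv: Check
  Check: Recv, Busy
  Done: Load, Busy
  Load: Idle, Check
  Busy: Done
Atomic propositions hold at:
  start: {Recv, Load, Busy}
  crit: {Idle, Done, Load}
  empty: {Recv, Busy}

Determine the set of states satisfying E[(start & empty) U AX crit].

Sat(start & empty) = {Recv, Busy}
Sat(AX crit) = {s : every successor in {Idle, Done, Load}} = {Idle, Busy}
E[(start & empty) U AX crit]: least fixpoint, start Z0 = Sat(AX crit) = {Idle, Busy}, add states in Sat(start & empty) with some successor in Z. Already a fixed point.
Sat(E[(start & empty) U AX crit]) = {Idle, Busy}

{Idle, Busy}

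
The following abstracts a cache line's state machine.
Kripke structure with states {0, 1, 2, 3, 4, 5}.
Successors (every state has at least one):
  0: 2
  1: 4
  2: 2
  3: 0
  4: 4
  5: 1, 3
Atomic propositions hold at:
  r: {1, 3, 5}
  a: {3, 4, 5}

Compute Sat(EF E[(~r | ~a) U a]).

{1, 3, 4, 5}

Sat(~r) = {0, 2, 4}
Sat(~a) = {0, 1, 2}
Sat(~r | ~a) = {0, 1, 2, 4}
E[(~r | ~a) U a]: least fixpoint, start Z0 = Sat(a) = {3, 4, 5}, add states in Sat(~r | ~a) with some successor in Z. Z1 = {1, 3, 4, 5}; fixed.
Sat(E[(~r | ~a) U a]) = {1, 3, 4, 5}
EF E[(~r | ~a) U a]: least fixpoint, start Z0 = {1, 3, 4, 5}, add states with some successor in Z. Already a fixed point.
Sat(EF E[(~r | ~a) U a]) = {1, 3, 4, 5}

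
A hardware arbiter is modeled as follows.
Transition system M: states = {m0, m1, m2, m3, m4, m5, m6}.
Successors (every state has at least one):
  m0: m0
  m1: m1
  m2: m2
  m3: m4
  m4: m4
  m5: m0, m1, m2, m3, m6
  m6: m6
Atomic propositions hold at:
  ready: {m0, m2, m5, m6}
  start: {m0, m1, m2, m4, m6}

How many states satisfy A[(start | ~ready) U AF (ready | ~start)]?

5

Sat(~ready) = {m1, m3, m4}
Sat(start | ~ready) = {m0, m1, m2, m3, m4, m6}
Sat(~start) = {m3, m5}
Sat(ready | ~start) = {m0, m2, m3, m5, m6}
AF (ready | ~start): least fixpoint, start Z0 = {m0, m2, m3, m5, m6}, add states with every successor in Z. Already a fixed point.
Sat(AF (ready | ~start)) = {m0, m2, m3, m5, m6}
A[(start | ~ready) U AF (ready | ~start)]: least fixpoint, start Z0 = Sat(AF (ready | ~start)) = {m0, m2, m3, m5, m6}, add states in Sat(start | ~ready) with every successor in Z. Already a fixed point.
Sat(A[(start | ~ready) U AF (ready | ~start)]) = {m0, m2, m3, m5, m6}
|Sat(A[(start | ~ready) U AF (ready | ~start)])| = |{m0, m2, m3, m5, m6}| = 5.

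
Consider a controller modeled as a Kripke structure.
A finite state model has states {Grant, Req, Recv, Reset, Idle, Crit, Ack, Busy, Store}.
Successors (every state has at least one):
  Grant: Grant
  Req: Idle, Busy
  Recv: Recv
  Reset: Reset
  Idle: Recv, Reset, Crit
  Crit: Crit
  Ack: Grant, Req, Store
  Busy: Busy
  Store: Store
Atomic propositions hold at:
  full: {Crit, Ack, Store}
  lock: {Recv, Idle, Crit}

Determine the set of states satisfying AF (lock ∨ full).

{Recv, Idle, Crit, Ack, Store}

Sat(lock ∨ full) = {Recv, Idle, Crit, Ack, Store}
AF (lock ∨ full): least fixpoint, start Z0 = {Recv, Idle, Crit, Ack, Store}, add states with every successor in Z. Already a fixed point.
Sat(AF (lock ∨ full)) = {Recv, Idle, Crit, Ack, Store}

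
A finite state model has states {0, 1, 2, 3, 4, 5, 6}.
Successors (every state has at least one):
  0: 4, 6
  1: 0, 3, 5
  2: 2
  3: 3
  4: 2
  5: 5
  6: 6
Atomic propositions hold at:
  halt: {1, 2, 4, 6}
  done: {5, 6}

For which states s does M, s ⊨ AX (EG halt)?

EG halt: greatest fixpoint, start Z0 = {1, 2, 4, 6}, keep only states in Sat with some successor in Z. Z1 = {2, 4, 6}; fixed.
Sat(EG halt) = {2, 4, 6}
Sat(AX (EG halt)) = {s : every successor in {2, 4, 6}} = {0, 2, 4, 6}

{0, 2, 4, 6}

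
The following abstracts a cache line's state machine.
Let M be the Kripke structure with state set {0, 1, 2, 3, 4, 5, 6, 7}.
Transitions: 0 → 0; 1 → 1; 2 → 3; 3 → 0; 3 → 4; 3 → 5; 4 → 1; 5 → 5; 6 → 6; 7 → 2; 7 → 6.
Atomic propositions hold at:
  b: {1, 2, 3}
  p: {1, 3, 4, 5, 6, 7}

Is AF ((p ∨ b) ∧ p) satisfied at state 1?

Sat(p ∨ b) = {1, 2, 3, 4, 5, 6, 7}
Sat((p ∨ b) ∧ p) = {1, 3, 4, 5, 6, 7}
AF ((p ∨ b) ∧ p): least fixpoint, start Z0 = {1, 3, 4, 5, 6, 7}, add states with every successor in Z. Z1 = {1, 2, 3, 4, 5, 6, 7}; fixed.
Sat(AF ((p ∨ b) ∧ p)) = {1, 2, 3, 4, 5, 6, 7}
1 ∈ Sat(AF ((p ∨ b) ∧ p)) = {1, 2, 3, 4, 5, 6, 7}, so the formula holds at 1.

Yes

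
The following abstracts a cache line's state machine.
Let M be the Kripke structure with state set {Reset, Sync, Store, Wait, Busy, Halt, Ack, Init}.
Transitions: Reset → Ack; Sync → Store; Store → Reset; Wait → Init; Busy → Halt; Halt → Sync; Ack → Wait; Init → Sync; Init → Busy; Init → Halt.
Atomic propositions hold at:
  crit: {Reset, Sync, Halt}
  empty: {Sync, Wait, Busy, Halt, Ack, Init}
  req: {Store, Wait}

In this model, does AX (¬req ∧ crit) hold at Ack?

No

Sat(¬req) = {Reset, Sync, Busy, Halt, Ack, Init}
Sat(¬req ∧ crit) = {Reset, Sync, Halt}
Sat(AX (¬req ∧ crit)) = {s : every successor in {Reset, Sync, Halt}} = {Store, Busy, Halt}
Ack ∉ Sat(AX (¬req ∧ crit)) = {Store, Busy, Halt}, so the formula does not hold at Ack.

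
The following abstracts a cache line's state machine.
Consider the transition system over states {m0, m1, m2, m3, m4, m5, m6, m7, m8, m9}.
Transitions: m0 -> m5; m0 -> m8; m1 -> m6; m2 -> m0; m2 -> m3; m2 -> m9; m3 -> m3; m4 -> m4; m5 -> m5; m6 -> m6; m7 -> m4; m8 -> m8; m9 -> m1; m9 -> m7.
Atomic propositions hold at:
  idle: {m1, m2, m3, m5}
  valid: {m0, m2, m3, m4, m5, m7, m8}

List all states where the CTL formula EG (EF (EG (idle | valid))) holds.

{m0, m2, m3, m4, m5, m7, m8, m9}

Sat(idle | valid) = {m0, m1, m2, m3, m4, m5, m7, m8}
EG (idle | valid): greatest fixpoint, start Z0 = {m0, m1, m2, m3, m4, m5, m7, m8}, keep only states in Sat with some successor in Z. Z1 = {m0, m2, m3, m4, m5, m7, m8}; fixed.
Sat(EG (idle | valid)) = {m0, m2, m3, m4, m5, m7, m8}
EF (EG (idle | valid)): least fixpoint, start Z0 = {m0, m2, m3, m4, m5, m7, m8}, add states with some successor in Z. Z1 = {m0, m2, m3, m4, m5, m7, m8, m9}; fixed.
Sat(EF (EG (idle | valid))) = {m0, m2, m3, m4, m5, m7, m8, m9}
EG (EF (EG (idle | valid))): greatest fixpoint, start Z0 = {m0, m2, m3, m4, m5, m7, m8, m9}, keep only states in Sat with some successor in Z. Already a fixed point.
Sat(EG (EF (EG (idle | valid)))) = {m0, m2, m3, m4, m5, m7, m8, m9}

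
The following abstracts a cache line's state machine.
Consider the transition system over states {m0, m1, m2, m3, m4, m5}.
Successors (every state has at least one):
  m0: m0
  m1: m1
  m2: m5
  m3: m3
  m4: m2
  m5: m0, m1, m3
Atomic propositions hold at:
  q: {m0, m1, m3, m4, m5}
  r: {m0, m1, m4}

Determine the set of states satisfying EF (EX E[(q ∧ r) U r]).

{m0, m1, m2, m4, m5}

Sat(q ∧ r) = {m0, m1, m4}
E[(q ∧ r) U r]: least fixpoint, start Z0 = Sat(r) = {m0, m1, m4}, add states in Sat(q ∧ r) with some successor in Z. Already a fixed point.
Sat(E[(q ∧ r) U r]) = {m0, m1, m4}
Sat(EX E[(q ∧ r) U r]) = {s : some successor in {m0, m1, m4}} = {m0, m1, m5}
EF (EX E[(q ∧ r) U r]): least fixpoint, start Z0 = {m0, m1, m5}, add states with some successor in Z. Z1 = {m0, m1, m2, m5}; Z2 = {m0, m1, m2, m4, m5}; fixed.
Sat(EF (EX E[(q ∧ r) U r])) = {m0, m1, m2, m4, m5}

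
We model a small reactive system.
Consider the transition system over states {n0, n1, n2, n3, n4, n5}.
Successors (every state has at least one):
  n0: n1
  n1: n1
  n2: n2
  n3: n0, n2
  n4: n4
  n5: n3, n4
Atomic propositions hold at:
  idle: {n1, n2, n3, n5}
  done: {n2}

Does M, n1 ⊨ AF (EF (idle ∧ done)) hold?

No

Sat(idle ∧ done) = {n2}
EF (idle ∧ done): least fixpoint, start Z0 = {n2}, add states with some successor in Z. Z1 = {n2, n3}; Z2 = {n2, n3, n5}; fixed.
Sat(EF (idle ∧ done)) = {n2, n3, n5}
AF (EF (idle ∧ done)): least fixpoint, start Z0 = {n2, n3, n5}, add states with every successor in Z. Already a fixed point.
Sat(AF (EF (idle ∧ done))) = {n2, n3, n5}
n1 ∉ Sat(AF (EF (idle ∧ done))) = {n2, n3, n5}, so the formula does not hold at n1.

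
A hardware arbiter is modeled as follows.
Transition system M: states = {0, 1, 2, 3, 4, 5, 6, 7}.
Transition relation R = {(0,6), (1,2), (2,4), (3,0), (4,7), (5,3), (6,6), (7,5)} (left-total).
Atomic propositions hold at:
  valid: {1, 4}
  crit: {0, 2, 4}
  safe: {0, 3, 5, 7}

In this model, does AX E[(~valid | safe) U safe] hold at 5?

Sat(~valid) = {0, 2, 3, 5, 6, 7}
Sat(~valid | safe) = {0, 2, 3, 5, 6, 7}
E[(~valid | safe) U safe]: least fixpoint, start Z0 = Sat(safe) = {0, 3, 5, 7}, add states in Sat(~valid | safe) with some successor in Z. Already a fixed point.
Sat(E[(~valid | safe) U safe]) = {0, 3, 5, 7}
Sat(AX E[(~valid | safe) U safe]) = {s : every successor in {0, 3, 5, 7}} = {3, 4, 5, 7}
5 ∈ Sat(AX E[(~valid | safe) U safe]) = {3, 4, 5, 7}, so the formula holds at 5.

Yes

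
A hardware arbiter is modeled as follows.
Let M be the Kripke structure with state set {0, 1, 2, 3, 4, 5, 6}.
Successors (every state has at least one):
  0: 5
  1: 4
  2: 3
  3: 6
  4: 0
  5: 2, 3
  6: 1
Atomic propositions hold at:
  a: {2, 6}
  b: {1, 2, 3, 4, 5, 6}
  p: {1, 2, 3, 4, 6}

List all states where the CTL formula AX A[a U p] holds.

A[a U p]: least fixpoint, start Z0 = Sat(p) = {1, 2, 3, 4, 6}, add states in Sat(a) with every successor in Z. Already a fixed point.
Sat(A[a U p]) = {1, 2, 3, 4, 6}
Sat(AX A[a U p]) = {s : every successor in {1, 2, 3, 4, 6}} = {1, 2, 3, 5, 6}

{1, 2, 3, 5, 6}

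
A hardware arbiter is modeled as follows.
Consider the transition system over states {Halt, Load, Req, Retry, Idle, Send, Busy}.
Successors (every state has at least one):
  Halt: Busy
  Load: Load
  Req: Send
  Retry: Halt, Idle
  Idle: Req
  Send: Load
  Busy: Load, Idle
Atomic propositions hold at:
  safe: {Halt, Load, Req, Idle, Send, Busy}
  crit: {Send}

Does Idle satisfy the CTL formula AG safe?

Yes

AG safe: greatest fixpoint, start Z0 = {Halt, Load, Req, Idle, Send, Busy}, keep only states in Sat with every successor in Z. Already a fixed point.
Sat(AG safe) = {Halt, Load, Req, Idle, Send, Busy}
Idle ∈ Sat(AG safe) = {Halt, Load, Req, Idle, Send, Busy}, so the formula holds at Idle.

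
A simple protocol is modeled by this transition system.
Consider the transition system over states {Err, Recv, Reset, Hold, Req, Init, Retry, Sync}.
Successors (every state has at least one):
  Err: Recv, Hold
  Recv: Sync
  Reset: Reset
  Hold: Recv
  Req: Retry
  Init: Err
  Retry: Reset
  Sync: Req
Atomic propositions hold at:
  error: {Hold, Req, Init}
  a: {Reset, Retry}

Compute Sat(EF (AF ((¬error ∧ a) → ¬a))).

{Err, Recv, Hold, Req, Init, Sync}

Sat(¬error) = {Err, Recv, Reset, Retry, Sync}
Sat(¬error ∧ a) = {Reset, Retry}
Sat(¬a) = {Err, Recv, Hold, Req, Init, Sync}
Sat((¬error ∧ a) → ¬a) = {Err, Recv, Hold, Req, Init, Sync}
AF ((¬error ∧ a) → ¬a): least fixpoint, start Z0 = {Err, Recv, Hold, Req, Init, Sync}, add states with every successor in Z. Already a fixed point.
Sat(AF ((¬error ∧ a) → ¬a)) = {Err, Recv, Hold, Req, Init, Sync}
EF (AF ((¬error ∧ a) → ¬a)): least fixpoint, start Z0 = {Err, Recv, Hold, Req, Init, Sync}, add states with some successor in Z. Already a fixed point.
Sat(EF (AF ((¬error ∧ a) → ¬a))) = {Err, Recv, Hold, Req, Init, Sync}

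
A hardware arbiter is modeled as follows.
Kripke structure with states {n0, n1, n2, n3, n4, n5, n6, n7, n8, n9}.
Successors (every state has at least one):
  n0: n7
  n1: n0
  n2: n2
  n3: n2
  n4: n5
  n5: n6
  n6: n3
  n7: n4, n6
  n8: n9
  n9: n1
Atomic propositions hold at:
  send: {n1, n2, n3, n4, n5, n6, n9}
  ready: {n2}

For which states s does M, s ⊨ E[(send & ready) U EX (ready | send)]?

Sat(send & ready) = {n2}
Sat(ready | send) = {n1, n2, n3, n4, n5, n6, n9}
Sat(EX (ready | send)) = {s : some successor in {n1, n2, n3, n4, n5, n6, n9}} = {n2, n3, n4, n5, n6, n7, n8, n9}
E[(send & ready) U EX (ready | send)]: least fixpoint, start Z0 = Sat(EX (ready | send)) = {n2, n3, n4, n5, n6, n7, n8, n9}, add states in Sat(send & ready) with some successor in Z. Already a fixed point.
Sat(E[(send & ready) U EX (ready | send)]) = {n2, n3, n4, n5, n6, n7, n8, n9}

{n2, n3, n4, n5, n6, n7, n8, n9}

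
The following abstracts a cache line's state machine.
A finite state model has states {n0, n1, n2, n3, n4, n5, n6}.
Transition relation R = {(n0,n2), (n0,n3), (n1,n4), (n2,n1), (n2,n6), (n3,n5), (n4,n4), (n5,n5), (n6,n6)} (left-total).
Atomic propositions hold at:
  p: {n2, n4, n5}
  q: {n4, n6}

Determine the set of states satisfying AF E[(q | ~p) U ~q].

{n0, n1, n2, n3, n5}

Sat(~p) = {n0, n1, n3, n6}
Sat(q | ~p) = {n0, n1, n3, n4, n6}
Sat(~q) = {n0, n1, n2, n3, n5}
E[(q | ~p) U ~q]: least fixpoint, start Z0 = Sat(~q) = {n0, n1, n2, n3, n5}, add states in Sat(q | ~p) with some successor in Z. Already a fixed point.
Sat(E[(q | ~p) U ~q]) = {n0, n1, n2, n3, n5}
AF E[(q | ~p) U ~q]: least fixpoint, start Z0 = {n0, n1, n2, n3, n5}, add states with every successor in Z. Already a fixed point.
Sat(AF E[(q | ~p) U ~q]) = {n0, n1, n2, n3, n5}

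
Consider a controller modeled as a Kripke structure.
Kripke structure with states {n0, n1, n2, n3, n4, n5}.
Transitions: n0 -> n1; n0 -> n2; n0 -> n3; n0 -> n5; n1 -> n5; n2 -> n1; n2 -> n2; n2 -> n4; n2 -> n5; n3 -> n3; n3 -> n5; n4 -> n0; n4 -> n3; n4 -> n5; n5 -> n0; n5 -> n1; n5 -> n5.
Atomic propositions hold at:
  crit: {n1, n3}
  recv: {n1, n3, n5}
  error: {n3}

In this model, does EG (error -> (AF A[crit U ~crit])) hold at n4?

Sat(~crit) = {n0, n2, n4, n5}
A[crit U ~crit]: least fixpoint, start Z0 = Sat(~crit) = {n0, n2, n4, n5}, add states in Sat(crit) with every successor in Z. Z1 = {n0, n1, n2, n4, n5}; fixed.
Sat(A[crit U ~crit]) = {n0, n1, n2, n4, n5}
AF A[crit U ~crit]: least fixpoint, start Z0 = {n0, n1, n2, n4, n5}, add states with every successor in Z. Already a fixed point.
Sat(AF A[crit U ~crit]) = {n0, n1, n2, n4, n5}
Sat(error -> (AF A[crit U ~crit])) = {n0, n1, n2, n4, n5}
EG (error -> (AF A[crit U ~crit])): greatest fixpoint, start Z0 = {n0, n1, n2, n4, n5}, keep only states in Sat with some successor in Z. Already a fixed point.
Sat(EG (error -> (AF A[crit U ~crit]))) = {n0, n1, n2, n4, n5}
n4 ∈ Sat(EG (error -> (AF A[crit U ~crit]))) = {n0, n1, n2, n4, n5}, so the formula holds at n4.

Yes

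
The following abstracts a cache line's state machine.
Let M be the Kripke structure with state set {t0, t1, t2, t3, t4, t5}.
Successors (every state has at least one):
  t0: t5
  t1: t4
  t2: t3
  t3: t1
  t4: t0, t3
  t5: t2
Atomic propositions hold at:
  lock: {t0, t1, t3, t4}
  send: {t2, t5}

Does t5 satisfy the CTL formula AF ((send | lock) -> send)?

Yes

Sat(send | lock) = {t0, t1, t2, t3, t4, t5}
Sat((send | lock) -> send) = {t2, t5}
AF ((send | lock) -> send): least fixpoint, start Z0 = {t2, t5}, add states with every successor in Z. Z1 = {t0, t2, t5}; fixed.
Sat(AF ((send | lock) -> send)) = {t0, t2, t5}
t5 ∈ Sat(AF ((send | lock) -> send)) = {t0, t2, t5}, so the formula holds at t5.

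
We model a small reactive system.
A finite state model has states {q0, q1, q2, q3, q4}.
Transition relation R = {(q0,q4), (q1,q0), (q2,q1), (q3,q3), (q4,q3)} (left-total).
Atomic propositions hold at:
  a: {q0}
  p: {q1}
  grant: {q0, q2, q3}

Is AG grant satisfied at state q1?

AG grant: greatest fixpoint, start Z0 = {q0, q2, q3}, keep only states in Sat with every successor in Z. Z1 = {q3}; fixed.
Sat(AG grant) = {q3}
q1 ∉ Sat(AG grant) = {q3}, so the formula does not hold at q1.

No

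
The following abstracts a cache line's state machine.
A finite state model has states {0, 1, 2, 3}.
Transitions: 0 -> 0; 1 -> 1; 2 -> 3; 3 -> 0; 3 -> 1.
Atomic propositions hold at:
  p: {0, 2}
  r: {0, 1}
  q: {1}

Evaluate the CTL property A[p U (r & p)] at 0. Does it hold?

Yes

Sat(r & p) = {0}
A[p U (r & p)]: least fixpoint, start Z0 = Sat((r & p)) = {0}, add states in Sat(p) with every successor in Z. Already a fixed point.
Sat(A[p U (r & p)]) = {0}
0 ∈ Sat(A[p U (r & p)]) = {0}, so the formula holds at 0.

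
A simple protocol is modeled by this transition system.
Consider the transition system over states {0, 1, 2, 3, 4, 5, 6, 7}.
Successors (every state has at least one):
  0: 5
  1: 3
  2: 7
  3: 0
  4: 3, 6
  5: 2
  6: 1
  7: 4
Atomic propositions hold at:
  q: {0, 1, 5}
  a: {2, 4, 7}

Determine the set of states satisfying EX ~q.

{1, 2, 4, 5, 7}

Sat(~q) = {2, 3, 4, 6, 7}
Sat(EX ~q) = {s : some successor in {2, 3, 4, 6, 7}} = {1, 2, 4, 5, 7}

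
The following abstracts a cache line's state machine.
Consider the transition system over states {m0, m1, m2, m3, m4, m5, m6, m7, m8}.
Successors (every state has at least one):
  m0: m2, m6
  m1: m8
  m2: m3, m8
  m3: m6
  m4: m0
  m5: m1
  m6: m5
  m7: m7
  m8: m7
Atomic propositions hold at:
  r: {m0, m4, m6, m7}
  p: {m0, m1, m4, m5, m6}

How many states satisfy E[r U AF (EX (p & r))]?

Sat(p & r) = {m0, m4, m6}
Sat(EX (p & r)) = {s : some successor in {m0, m4, m6}} = {m0, m3, m4}
AF (EX (p & r)): least fixpoint, start Z0 = {m0, m3, m4}, add states with every successor in Z. Already a fixed point.
Sat(AF (EX (p & r))) = {m0, m3, m4}
E[r U AF (EX (p & r))]: least fixpoint, start Z0 = Sat(AF (EX (p & r))) = {m0, m3, m4}, add states in Sat(r) with some successor in Z. Already a fixed point.
Sat(E[r U AF (EX (p & r))]) = {m0, m3, m4}
|Sat(E[r U AF (EX (p & r))])| = |{m0, m3, m4}| = 3.

3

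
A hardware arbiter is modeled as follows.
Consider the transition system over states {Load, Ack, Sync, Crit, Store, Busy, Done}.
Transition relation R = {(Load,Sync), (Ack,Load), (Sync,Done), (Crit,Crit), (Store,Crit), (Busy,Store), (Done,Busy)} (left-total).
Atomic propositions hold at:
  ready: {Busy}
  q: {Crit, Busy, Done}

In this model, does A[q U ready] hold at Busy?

Yes

A[q U ready]: least fixpoint, start Z0 = Sat(ready) = {Busy}, add states in Sat(q) with every successor in Z. Z1 = {Busy, Done}; fixed.
Sat(A[q U ready]) = {Busy, Done}
Busy ∈ Sat(A[q U ready]) = {Busy, Done}, so the formula holds at Busy.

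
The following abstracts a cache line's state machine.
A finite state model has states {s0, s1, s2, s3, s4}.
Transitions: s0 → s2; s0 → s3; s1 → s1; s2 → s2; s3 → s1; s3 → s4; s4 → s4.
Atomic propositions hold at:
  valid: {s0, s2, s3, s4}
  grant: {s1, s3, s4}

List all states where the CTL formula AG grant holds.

AG grant: greatest fixpoint, start Z0 = {s1, s3, s4}, keep only states in Sat with every successor in Z. Already a fixed point.
Sat(AG grant) = {s1, s3, s4}

{s1, s3, s4}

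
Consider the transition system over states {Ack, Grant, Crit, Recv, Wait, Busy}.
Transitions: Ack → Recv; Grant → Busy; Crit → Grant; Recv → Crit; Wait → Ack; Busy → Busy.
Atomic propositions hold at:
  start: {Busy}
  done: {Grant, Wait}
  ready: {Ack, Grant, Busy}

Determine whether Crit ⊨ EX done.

Yes

Sat(EX done) = {s : some successor in {Grant, Wait}} = {Crit}
Crit ∈ Sat(EX done) = {Crit}, so the formula holds at Crit.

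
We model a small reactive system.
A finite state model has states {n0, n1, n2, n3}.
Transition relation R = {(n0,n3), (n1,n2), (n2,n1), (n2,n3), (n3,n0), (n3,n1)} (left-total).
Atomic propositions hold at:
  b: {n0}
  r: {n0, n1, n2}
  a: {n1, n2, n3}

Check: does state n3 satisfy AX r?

Sat(AX r) = {s : every successor in {n0, n1, n2}} = {n1, n3}
n3 ∈ Sat(AX r) = {n1, n3}, so the formula holds at n3.

Yes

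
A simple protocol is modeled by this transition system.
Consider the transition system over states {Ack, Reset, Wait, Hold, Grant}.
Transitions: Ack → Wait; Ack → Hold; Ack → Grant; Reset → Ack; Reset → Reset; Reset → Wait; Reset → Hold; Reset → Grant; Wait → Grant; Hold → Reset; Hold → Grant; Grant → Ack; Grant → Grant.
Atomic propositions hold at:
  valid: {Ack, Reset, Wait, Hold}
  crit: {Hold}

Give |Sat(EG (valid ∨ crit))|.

3

Sat(valid ∨ crit) = {Ack, Reset, Wait, Hold}
EG (valid ∨ crit): greatest fixpoint, start Z0 = {Ack, Reset, Wait, Hold}, keep only states in Sat with some successor in Z. Z1 = {Ack, Reset, Hold}; fixed.
Sat(EG (valid ∨ crit)) = {Ack, Reset, Hold}
|Sat(EG (valid ∨ crit))| = |{Ack, Reset, Hold}| = 3.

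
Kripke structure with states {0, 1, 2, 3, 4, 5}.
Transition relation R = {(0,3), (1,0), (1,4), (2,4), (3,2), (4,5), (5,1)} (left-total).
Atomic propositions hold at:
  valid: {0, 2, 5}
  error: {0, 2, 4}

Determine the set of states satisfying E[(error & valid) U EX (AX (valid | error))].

Sat(error & valid) = {0, 2}
Sat(valid | error) = {0, 2, 4, 5}
Sat(AX (valid | error)) = {s : every successor in {0, 2, 4, 5}} = {1, 2, 3, 4}
Sat(EX (AX (valid | error))) = {s : some successor in {1, 2, 3, 4}} = {0, 1, 2, 3, 5}
E[(error & valid) U EX (AX (valid | error))]: least fixpoint, start Z0 = Sat(EX (AX (valid | error))) = {0, 1, 2, 3, 5}, add states in Sat(error & valid) with some successor in Z. Already a fixed point.
Sat(E[(error & valid) U EX (AX (valid | error))]) = {0, 1, 2, 3, 5}

{0, 1, 2, 3, 5}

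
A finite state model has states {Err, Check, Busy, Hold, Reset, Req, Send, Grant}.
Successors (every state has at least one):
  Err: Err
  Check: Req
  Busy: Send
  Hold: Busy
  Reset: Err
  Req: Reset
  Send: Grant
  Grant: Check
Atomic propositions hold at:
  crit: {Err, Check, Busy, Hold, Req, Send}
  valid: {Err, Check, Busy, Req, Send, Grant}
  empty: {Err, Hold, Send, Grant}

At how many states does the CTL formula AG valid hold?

1

AG valid: greatest fixpoint, start Z0 = {Err, Check, Busy, Req, Send, Grant}, keep only states in Sat with every successor in Z. Z1 = {Err, Check, Busy, Send, Grant}; Z2 = {Err, Busy, Send, Grant}; Z3 = {Err, Busy, Send}; Z4 = {Err, Busy}; Z5 = {Err}; fixed.
Sat(AG valid) = {Err}
|Sat(AG valid)| = |{Err}| = 1.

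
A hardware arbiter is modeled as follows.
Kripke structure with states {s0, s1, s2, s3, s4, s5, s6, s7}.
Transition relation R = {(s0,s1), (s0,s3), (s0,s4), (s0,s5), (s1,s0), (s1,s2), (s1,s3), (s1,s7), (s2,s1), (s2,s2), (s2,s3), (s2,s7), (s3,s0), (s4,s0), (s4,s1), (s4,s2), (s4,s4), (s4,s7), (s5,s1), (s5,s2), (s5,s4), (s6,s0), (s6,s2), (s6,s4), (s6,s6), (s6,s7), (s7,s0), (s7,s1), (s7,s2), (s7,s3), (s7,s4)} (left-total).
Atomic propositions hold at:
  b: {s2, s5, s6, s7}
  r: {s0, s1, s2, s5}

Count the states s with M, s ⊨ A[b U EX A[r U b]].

A[r U b]: least fixpoint, start Z0 = Sat(b) = {s2, s5, s6, s7}, add states in Sat(r) with every successor in Z. Already a fixed point.
Sat(A[r U b]) = {s2, s5, s6, s7}
Sat(EX A[r U b]) = {s : some successor in {s2, s5, s6, s7}} = {s0, s1, s2, s4, s5, s6, s7}
A[b U EX A[r U b]]: least fixpoint, start Z0 = Sat(EX A[r U b]) = {s0, s1, s2, s4, s5, s6, s7}, add states in Sat(b) with every successor in Z. Already a fixed point.
Sat(A[b U EX A[r U b]]) = {s0, s1, s2, s4, s5, s6, s7}
|Sat(A[b U EX A[r U b]])| = |{s0, s1, s2, s4, s5, s6, s7}| = 7.

7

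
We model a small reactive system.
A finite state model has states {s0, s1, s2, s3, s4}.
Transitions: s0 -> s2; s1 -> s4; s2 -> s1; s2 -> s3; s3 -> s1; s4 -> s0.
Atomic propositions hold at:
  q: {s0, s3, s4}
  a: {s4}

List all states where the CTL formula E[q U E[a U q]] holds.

{s0, s3, s4}

E[a U q]: least fixpoint, start Z0 = Sat(q) = {s0, s3, s4}, add states in Sat(a) with some successor in Z. Already a fixed point.
Sat(E[a U q]) = {s0, s3, s4}
E[q U E[a U q]]: least fixpoint, start Z0 = Sat(E[a U q]) = {s0, s3, s4}, add states in Sat(q) with some successor in Z. Already a fixed point.
Sat(E[q U E[a U q]]) = {s0, s3, s4}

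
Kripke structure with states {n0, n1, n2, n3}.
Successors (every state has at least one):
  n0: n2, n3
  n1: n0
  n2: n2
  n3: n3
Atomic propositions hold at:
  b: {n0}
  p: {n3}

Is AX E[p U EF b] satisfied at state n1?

EF b: least fixpoint, start Z0 = {n0}, add states with some successor in Z. Z1 = {n0, n1}; fixed.
Sat(EF b) = {n0, n1}
E[p U EF b]: least fixpoint, start Z0 = Sat(EF b) = {n0, n1}, add states in Sat(p) with some successor in Z. Already a fixed point.
Sat(E[p U EF b]) = {n0, n1}
Sat(AX E[p U EF b]) = {s : every successor in {n0, n1}} = {n1}
n1 ∈ Sat(AX E[p U EF b]) = {n1}, so the formula holds at n1.

Yes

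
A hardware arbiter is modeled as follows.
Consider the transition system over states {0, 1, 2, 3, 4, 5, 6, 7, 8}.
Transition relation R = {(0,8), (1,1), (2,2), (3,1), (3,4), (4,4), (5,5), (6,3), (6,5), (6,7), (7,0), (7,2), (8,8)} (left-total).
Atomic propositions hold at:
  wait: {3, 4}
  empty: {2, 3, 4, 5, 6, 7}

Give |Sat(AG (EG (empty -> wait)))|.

Sat(empty -> wait) = {0, 1, 3, 4, 8}
EG (empty -> wait): greatest fixpoint, start Z0 = {0, 1, 3, 4, 8}, keep only states in Sat with some successor in Z. Already a fixed point.
Sat(EG (empty -> wait)) = {0, 1, 3, 4, 8}
AG (EG (empty -> wait)): greatest fixpoint, start Z0 = {0, 1, 3, 4, 8}, keep only states in Sat with every successor in Z. Already a fixed point.
Sat(AG (EG (empty -> wait))) = {0, 1, 3, 4, 8}
|Sat(AG (EG (empty -> wait)))| = |{0, 1, 3, 4, 8}| = 5.

5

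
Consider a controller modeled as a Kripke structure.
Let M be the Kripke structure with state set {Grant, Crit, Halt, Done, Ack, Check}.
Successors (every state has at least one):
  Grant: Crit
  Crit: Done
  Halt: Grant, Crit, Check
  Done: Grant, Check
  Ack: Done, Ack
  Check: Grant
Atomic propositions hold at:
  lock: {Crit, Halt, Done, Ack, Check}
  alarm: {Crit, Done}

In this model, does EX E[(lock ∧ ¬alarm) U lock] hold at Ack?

Sat(¬alarm) = {Grant, Halt, Ack, Check}
Sat(lock ∧ ¬alarm) = {Halt, Ack, Check}
E[(lock ∧ ¬alarm) U lock]: least fixpoint, start Z0 = Sat(lock) = {Crit, Halt, Done, Ack, Check}, add states in Sat(lock ∧ ¬alarm) with some successor in Z. Already a fixed point.
Sat(E[(lock ∧ ¬alarm) U lock]) = {Crit, Halt, Done, Ack, Check}
Sat(EX E[(lock ∧ ¬alarm) U lock]) = {s : some successor in {Crit, Halt, Done, Ack, Check}} = {Grant, Crit, Halt, Done, Ack}
Ack ∈ Sat(EX E[(lock ∧ ¬alarm) U lock]) = {Grant, Crit, Halt, Done, Ack}, so the formula holds at Ack.

Yes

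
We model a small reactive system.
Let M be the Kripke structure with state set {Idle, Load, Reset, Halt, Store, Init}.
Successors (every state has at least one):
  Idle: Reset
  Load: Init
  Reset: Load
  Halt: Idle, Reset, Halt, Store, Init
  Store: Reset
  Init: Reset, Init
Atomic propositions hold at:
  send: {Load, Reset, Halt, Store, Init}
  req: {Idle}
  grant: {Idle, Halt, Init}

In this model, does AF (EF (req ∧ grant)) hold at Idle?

Yes

Sat(req ∧ grant) = {Idle}
EF (req ∧ grant): least fixpoint, start Z0 = {Idle}, add states with some successor in Z. Z1 = {Idle, Halt}; fixed.
Sat(EF (req ∧ grant)) = {Idle, Halt}
AF (EF (req ∧ grant)): least fixpoint, start Z0 = {Idle, Halt}, add states with every successor in Z. Already a fixed point.
Sat(AF (EF (req ∧ grant))) = {Idle, Halt}
Idle ∈ Sat(AF (EF (req ∧ grant))) = {Idle, Halt}, so the formula holds at Idle.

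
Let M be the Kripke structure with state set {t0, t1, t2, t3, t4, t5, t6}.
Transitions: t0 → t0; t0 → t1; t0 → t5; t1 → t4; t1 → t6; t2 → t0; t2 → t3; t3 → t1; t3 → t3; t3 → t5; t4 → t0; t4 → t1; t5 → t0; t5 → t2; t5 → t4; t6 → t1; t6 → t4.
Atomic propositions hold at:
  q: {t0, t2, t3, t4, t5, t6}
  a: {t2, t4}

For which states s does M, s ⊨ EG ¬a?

{t0, t1, t3, t5, t6}

Sat(¬a) = {t0, t1, t3, t5, t6}
EG ¬a: greatest fixpoint, start Z0 = {t0, t1, t3, t5, t6}, keep only states in Sat with some successor in Z. Already a fixed point.
Sat(EG ¬a) = {t0, t1, t3, t5, t6}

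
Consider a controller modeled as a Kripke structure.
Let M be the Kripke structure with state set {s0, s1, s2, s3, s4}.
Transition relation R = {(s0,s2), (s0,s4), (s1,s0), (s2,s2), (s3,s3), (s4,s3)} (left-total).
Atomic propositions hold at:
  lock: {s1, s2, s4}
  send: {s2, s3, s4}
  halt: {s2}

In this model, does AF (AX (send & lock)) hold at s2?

Yes

Sat(send & lock) = {s2, s4}
Sat(AX (send & lock)) = {s : every successor in {s2, s4}} = {s0, s2}
AF (AX (send & lock)): least fixpoint, start Z0 = {s0, s2}, add states with every successor in Z. Z1 = {s0, s1, s2}; fixed.
Sat(AF (AX (send & lock))) = {s0, s1, s2}
s2 ∈ Sat(AF (AX (send & lock))) = {s0, s1, s2}, so the formula holds at s2.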